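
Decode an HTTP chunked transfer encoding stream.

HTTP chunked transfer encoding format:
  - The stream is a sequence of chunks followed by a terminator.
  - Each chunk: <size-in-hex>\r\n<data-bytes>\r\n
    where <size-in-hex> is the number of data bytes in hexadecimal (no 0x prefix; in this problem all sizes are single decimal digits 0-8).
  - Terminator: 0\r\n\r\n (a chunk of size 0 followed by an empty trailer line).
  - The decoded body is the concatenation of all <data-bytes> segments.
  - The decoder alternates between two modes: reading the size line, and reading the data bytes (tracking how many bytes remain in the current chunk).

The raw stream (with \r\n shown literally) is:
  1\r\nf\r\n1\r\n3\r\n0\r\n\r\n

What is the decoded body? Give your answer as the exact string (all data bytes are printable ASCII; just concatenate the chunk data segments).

Answer: f3

Derivation:
Chunk 1: stream[0..1]='1' size=0x1=1, data at stream[3..4]='f' -> body[0..1], body so far='f'
Chunk 2: stream[6..7]='1' size=0x1=1, data at stream[9..10]='3' -> body[1..2], body so far='f3'
Chunk 3: stream[12..13]='0' size=0 (terminator). Final body='f3' (2 bytes)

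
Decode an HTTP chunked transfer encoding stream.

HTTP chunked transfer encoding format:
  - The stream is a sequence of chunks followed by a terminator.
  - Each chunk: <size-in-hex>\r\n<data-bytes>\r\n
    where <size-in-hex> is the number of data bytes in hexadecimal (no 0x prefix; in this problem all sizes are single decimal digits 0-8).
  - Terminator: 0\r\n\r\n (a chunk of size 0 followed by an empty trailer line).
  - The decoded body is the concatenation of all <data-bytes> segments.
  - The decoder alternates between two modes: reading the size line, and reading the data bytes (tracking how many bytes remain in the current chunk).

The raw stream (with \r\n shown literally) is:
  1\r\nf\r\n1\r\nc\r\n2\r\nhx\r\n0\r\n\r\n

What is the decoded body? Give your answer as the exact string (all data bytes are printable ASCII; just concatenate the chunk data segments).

Chunk 1: stream[0..1]='1' size=0x1=1, data at stream[3..4]='f' -> body[0..1], body so far='f'
Chunk 2: stream[6..7]='1' size=0x1=1, data at stream[9..10]='c' -> body[1..2], body so far='fc'
Chunk 3: stream[12..13]='2' size=0x2=2, data at stream[15..17]='hx' -> body[2..4], body so far='fchx'
Chunk 4: stream[19..20]='0' size=0 (terminator). Final body='fchx' (4 bytes)

Answer: fchx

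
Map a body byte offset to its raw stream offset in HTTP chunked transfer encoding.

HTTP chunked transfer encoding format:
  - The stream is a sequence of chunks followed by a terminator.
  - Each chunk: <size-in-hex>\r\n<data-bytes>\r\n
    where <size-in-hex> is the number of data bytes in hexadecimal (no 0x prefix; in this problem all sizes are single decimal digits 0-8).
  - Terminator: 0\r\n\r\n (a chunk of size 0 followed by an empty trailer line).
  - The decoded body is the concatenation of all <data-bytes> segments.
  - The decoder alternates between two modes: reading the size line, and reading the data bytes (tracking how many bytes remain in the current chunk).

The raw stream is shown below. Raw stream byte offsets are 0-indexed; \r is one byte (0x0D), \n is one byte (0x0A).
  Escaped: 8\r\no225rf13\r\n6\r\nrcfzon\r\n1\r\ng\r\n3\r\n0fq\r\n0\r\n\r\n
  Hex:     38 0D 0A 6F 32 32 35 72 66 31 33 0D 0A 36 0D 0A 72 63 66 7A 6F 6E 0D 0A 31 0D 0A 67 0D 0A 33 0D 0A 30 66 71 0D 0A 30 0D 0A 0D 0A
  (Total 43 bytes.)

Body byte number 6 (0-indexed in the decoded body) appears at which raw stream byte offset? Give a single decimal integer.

Chunk 1: stream[0..1]='8' size=0x8=8, data at stream[3..11]='o225rf13' -> body[0..8], body so far='o225rf13'
Chunk 2: stream[13..14]='6' size=0x6=6, data at stream[16..22]='rcfzon' -> body[8..14], body so far='o225rf13rcfzon'
Chunk 3: stream[24..25]='1' size=0x1=1, data at stream[27..28]='g' -> body[14..15], body so far='o225rf13rcfzong'
Chunk 4: stream[30..31]='3' size=0x3=3, data at stream[33..36]='0fq' -> body[15..18], body so far='o225rf13rcfzong0fq'
Chunk 5: stream[38..39]='0' size=0 (terminator). Final body='o225rf13rcfzong0fq' (18 bytes)
Body byte 6 at stream offset 9

Answer: 9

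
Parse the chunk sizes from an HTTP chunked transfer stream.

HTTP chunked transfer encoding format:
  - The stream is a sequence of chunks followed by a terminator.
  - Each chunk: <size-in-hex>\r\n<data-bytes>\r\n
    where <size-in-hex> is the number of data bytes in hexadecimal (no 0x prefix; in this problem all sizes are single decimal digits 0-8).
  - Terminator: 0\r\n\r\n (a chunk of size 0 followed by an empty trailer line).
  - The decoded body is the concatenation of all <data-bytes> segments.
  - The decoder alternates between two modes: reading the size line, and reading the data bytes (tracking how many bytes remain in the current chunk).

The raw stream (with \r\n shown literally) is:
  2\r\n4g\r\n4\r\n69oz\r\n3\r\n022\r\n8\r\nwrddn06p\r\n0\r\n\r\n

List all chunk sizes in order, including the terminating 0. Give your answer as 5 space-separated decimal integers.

Chunk 1: stream[0..1]='2' size=0x2=2, data at stream[3..5]='4g' -> body[0..2], body so far='4g'
Chunk 2: stream[7..8]='4' size=0x4=4, data at stream[10..14]='69oz' -> body[2..6], body so far='4g69oz'
Chunk 3: stream[16..17]='3' size=0x3=3, data at stream[19..22]='022' -> body[6..9], body so far='4g69oz022'
Chunk 4: stream[24..25]='8' size=0x8=8, data at stream[27..35]='wrddn06p' -> body[9..17], body so far='4g69oz022wrddn06p'
Chunk 5: stream[37..38]='0' size=0 (terminator). Final body='4g69oz022wrddn06p' (17 bytes)

Answer: 2 4 3 8 0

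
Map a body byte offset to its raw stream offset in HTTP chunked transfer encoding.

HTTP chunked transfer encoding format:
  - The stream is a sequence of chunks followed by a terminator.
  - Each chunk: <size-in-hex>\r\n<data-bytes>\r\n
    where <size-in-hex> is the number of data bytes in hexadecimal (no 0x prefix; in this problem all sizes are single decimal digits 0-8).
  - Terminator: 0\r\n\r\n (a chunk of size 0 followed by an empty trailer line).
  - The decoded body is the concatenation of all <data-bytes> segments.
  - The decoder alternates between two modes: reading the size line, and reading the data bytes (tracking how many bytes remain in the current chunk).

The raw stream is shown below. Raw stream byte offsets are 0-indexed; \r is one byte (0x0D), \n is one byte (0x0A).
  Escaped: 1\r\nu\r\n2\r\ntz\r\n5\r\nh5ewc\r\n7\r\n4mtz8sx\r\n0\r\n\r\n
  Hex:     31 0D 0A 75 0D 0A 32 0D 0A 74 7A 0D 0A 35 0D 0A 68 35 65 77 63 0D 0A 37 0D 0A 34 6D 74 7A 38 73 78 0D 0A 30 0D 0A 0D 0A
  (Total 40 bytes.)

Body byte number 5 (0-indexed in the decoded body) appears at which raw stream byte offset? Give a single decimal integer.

Answer: 18

Derivation:
Chunk 1: stream[0..1]='1' size=0x1=1, data at stream[3..4]='u' -> body[0..1], body so far='u'
Chunk 2: stream[6..7]='2' size=0x2=2, data at stream[9..11]='tz' -> body[1..3], body so far='utz'
Chunk 3: stream[13..14]='5' size=0x5=5, data at stream[16..21]='h5ewc' -> body[3..8], body so far='utzh5ewc'
Chunk 4: stream[23..24]='7' size=0x7=7, data at stream[26..33]='4mtz8sx' -> body[8..15], body so far='utzh5ewc4mtz8sx'
Chunk 5: stream[35..36]='0' size=0 (terminator). Final body='utzh5ewc4mtz8sx' (15 bytes)
Body byte 5 at stream offset 18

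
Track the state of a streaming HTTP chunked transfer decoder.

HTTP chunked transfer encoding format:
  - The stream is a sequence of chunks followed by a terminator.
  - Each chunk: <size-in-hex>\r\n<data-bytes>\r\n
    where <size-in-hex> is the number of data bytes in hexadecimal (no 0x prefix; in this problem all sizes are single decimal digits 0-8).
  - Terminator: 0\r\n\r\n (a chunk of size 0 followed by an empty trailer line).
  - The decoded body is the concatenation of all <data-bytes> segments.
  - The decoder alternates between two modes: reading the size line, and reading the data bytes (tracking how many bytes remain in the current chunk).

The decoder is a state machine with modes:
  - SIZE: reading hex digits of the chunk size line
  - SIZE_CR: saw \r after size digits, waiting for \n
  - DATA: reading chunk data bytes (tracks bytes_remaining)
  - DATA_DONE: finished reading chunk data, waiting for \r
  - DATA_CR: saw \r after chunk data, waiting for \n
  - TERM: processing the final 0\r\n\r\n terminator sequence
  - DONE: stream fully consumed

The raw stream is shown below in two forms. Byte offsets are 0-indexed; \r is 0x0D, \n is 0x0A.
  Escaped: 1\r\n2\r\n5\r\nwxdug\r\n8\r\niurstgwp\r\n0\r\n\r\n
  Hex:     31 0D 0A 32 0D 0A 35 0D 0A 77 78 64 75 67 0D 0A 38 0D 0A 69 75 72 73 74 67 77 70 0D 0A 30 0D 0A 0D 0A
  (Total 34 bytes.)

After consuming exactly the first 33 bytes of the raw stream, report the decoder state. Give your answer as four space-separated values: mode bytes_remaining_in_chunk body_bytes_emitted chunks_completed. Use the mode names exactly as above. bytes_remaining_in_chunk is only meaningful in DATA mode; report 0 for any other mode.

Answer: TERM 0 14 3

Derivation:
Byte 0 = '1': mode=SIZE remaining=0 emitted=0 chunks_done=0
Byte 1 = 0x0D: mode=SIZE_CR remaining=0 emitted=0 chunks_done=0
Byte 2 = 0x0A: mode=DATA remaining=1 emitted=0 chunks_done=0
Byte 3 = '2': mode=DATA_DONE remaining=0 emitted=1 chunks_done=0
Byte 4 = 0x0D: mode=DATA_CR remaining=0 emitted=1 chunks_done=0
Byte 5 = 0x0A: mode=SIZE remaining=0 emitted=1 chunks_done=1
Byte 6 = '5': mode=SIZE remaining=0 emitted=1 chunks_done=1
Byte 7 = 0x0D: mode=SIZE_CR remaining=0 emitted=1 chunks_done=1
Byte 8 = 0x0A: mode=DATA remaining=5 emitted=1 chunks_done=1
Byte 9 = 'w': mode=DATA remaining=4 emitted=2 chunks_done=1
Byte 10 = 'x': mode=DATA remaining=3 emitted=3 chunks_done=1
Byte 11 = 'd': mode=DATA remaining=2 emitted=4 chunks_done=1
Byte 12 = 'u': mode=DATA remaining=1 emitted=5 chunks_done=1
Byte 13 = 'g': mode=DATA_DONE remaining=0 emitted=6 chunks_done=1
Byte 14 = 0x0D: mode=DATA_CR remaining=0 emitted=6 chunks_done=1
Byte 15 = 0x0A: mode=SIZE remaining=0 emitted=6 chunks_done=2
Byte 16 = '8': mode=SIZE remaining=0 emitted=6 chunks_done=2
Byte 17 = 0x0D: mode=SIZE_CR remaining=0 emitted=6 chunks_done=2
Byte 18 = 0x0A: mode=DATA remaining=8 emitted=6 chunks_done=2
Byte 19 = 'i': mode=DATA remaining=7 emitted=7 chunks_done=2
Byte 20 = 'u': mode=DATA remaining=6 emitted=8 chunks_done=2
Byte 21 = 'r': mode=DATA remaining=5 emitted=9 chunks_done=2
Byte 22 = 's': mode=DATA remaining=4 emitted=10 chunks_done=2
Byte 23 = 't': mode=DATA remaining=3 emitted=11 chunks_done=2
Byte 24 = 'g': mode=DATA remaining=2 emitted=12 chunks_done=2
Byte 25 = 'w': mode=DATA remaining=1 emitted=13 chunks_done=2
Byte 26 = 'p': mode=DATA_DONE remaining=0 emitted=14 chunks_done=2
Byte 27 = 0x0D: mode=DATA_CR remaining=0 emitted=14 chunks_done=2
Byte 28 = 0x0A: mode=SIZE remaining=0 emitted=14 chunks_done=3
Byte 29 = '0': mode=SIZE remaining=0 emitted=14 chunks_done=3
Byte 30 = 0x0D: mode=SIZE_CR remaining=0 emitted=14 chunks_done=3
Byte 31 = 0x0A: mode=TERM remaining=0 emitted=14 chunks_done=3
Byte 32 = 0x0D: mode=TERM remaining=0 emitted=14 chunks_done=3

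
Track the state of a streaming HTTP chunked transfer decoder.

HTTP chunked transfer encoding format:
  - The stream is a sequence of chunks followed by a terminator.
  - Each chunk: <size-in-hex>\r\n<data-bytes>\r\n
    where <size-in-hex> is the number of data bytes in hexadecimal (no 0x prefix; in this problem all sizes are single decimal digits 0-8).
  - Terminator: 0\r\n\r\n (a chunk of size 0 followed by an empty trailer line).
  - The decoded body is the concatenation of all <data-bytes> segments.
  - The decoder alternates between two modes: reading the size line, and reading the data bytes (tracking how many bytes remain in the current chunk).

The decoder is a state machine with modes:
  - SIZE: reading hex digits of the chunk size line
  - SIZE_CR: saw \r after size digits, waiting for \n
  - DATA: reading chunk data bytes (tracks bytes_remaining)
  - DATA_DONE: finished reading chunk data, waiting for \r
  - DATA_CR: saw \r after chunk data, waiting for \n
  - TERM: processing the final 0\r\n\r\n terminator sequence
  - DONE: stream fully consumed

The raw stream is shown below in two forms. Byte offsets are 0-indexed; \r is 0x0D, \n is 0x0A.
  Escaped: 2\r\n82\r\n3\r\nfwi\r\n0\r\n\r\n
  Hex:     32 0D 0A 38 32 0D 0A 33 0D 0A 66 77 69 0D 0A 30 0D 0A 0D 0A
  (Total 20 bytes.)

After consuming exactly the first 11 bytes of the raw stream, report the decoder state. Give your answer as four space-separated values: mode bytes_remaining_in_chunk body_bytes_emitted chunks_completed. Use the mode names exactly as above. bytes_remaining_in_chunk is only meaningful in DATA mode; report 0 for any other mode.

Answer: DATA 2 3 1

Derivation:
Byte 0 = '2': mode=SIZE remaining=0 emitted=0 chunks_done=0
Byte 1 = 0x0D: mode=SIZE_CR remaining=0 emitted=0 chunks_done=0
Byte 2 = 0x0A: mode=DATA remaining=2 emitted=0 chunks_done=0
Byte 3 = '8': mode=DATA remaining=1 emitted=1 chunks_done=0
Byte 4 = '2': mode=DATA_DONE remaining=0 emitted=2 chunks_done=0
Byte 5 = 0x0D: mode=DATA_CR remaining=0 emitted=2 chunks_done=0
Byte 6 = 0x0A: mode=SIZE remaining=0 emitted=2 chunks_done=1
Byte 7 = '3': mode=SIZE remaining=0 emitted=2 chunks_done=1
Byte 8 = 0x0D: mode=SIZE_CR remaining=0 emitted=2 chunks_done=1
Byte 9 = 0x0A: mode=DATA remaining=3 emitted=2 chunks_done=1
Byte 10 = 'f': mode=DATA remaining=2 emitted=3 chunks_done=1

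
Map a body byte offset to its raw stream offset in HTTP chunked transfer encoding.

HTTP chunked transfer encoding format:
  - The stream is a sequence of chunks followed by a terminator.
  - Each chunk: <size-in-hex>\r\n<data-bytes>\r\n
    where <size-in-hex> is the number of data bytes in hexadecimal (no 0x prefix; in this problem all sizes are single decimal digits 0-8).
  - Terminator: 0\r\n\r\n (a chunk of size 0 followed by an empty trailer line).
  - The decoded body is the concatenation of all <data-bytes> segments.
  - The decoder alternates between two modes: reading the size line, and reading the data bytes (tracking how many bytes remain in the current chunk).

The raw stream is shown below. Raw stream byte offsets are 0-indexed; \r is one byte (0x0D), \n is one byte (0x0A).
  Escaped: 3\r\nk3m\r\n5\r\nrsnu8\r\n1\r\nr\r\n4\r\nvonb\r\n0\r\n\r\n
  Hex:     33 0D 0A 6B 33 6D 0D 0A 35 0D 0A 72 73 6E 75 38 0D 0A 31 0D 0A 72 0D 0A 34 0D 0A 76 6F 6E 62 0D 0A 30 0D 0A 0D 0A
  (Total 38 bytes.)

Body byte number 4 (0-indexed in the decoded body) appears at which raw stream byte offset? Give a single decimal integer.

Answer: 12

Derivation:
Chunk 1: stream[0..1]='3' size=0x3=3, data at stream[3..6]='k3m' -> body[0..3], body so far='k3m'
Chunk 2: stream[8..9]='5' size=0x5=5, data at stream[11..16]='rsnu8' -> body[3..8], body so far='k3mrsnu8'
Chunk 3: stream[18..19]='1' size=0x1=1, data at stream[21..22]='r' -> body[8..9], body so far='k3mrsnu8r'
Chunk 4: stream[24..25]='4' size=0x4=4, data at stream[27..31]='vonb' -> body[9..13], body so far='k3mrsnu8rvonb'
Chunk 5: stream[33..34]='0' size=0 (terminator). Final body='k3mrsnu8rvonb' (13 bytes)
Body byte 4 at stream offset 12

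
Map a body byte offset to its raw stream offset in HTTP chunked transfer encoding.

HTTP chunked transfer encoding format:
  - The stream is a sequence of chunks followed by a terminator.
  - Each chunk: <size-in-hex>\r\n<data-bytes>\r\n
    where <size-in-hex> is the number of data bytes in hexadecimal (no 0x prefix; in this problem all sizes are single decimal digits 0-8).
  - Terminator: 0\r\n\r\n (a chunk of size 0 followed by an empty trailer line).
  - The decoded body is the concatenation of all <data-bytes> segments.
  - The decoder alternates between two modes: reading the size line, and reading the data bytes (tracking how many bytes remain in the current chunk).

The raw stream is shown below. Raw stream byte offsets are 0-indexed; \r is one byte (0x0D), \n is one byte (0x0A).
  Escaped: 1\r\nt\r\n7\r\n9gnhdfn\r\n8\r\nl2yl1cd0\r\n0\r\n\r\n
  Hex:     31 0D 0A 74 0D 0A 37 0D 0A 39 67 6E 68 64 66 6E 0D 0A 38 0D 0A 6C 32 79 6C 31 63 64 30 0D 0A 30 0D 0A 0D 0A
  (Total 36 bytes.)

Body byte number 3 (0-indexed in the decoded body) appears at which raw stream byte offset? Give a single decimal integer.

Chunk 1: stream[0..1]='1' size=0x1=1, data at stream[3..4]='t' -> body[0..1], body so far='t'
Chunk 2: stream[6..7]='7' size=0x7=7, data at stream[9..16]='9gnhdfn' -> body[1..8], body so far='t9gnhdfn'
Chunk 3: stream[18..19]='8' size=0x8=8, data at stream[21..29]='l2yl1cd0' -> body[8..16], body so far='t9gnhdfnl2yl1cd0'
Chunk 4: stream[31..32]='0' size=0 (terminator). Final body='t9gnhdfnl2yl1cd0' (16 bytes)
Body byte 3 at stream offset 11

Answer: 11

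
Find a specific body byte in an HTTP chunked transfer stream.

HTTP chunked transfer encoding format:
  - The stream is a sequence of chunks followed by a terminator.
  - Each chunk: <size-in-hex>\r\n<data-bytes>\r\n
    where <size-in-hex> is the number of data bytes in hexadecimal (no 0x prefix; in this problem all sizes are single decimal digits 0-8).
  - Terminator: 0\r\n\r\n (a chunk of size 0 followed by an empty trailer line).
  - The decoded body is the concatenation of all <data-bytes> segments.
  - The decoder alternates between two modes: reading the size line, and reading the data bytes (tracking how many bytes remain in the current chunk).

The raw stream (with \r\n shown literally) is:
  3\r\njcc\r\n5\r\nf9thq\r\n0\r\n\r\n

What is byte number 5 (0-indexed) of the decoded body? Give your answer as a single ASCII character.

Chunk 1: stream[0..1]='3' size=0x3=3, data at stream[3..6]='jcc' -> body[0..3], body so far='jcc'
Chunk 2: stream[8..9]='5' size=0x5=5, data at stream[11..16]='f9thq' -> body[3..8], body so far='jccf9thq'
Chunk 3: stream[18..19]='0' size=0 (terminator). Final body='jccf9thq' (8 bytes)
Body byte 5 = 't'

Answer: t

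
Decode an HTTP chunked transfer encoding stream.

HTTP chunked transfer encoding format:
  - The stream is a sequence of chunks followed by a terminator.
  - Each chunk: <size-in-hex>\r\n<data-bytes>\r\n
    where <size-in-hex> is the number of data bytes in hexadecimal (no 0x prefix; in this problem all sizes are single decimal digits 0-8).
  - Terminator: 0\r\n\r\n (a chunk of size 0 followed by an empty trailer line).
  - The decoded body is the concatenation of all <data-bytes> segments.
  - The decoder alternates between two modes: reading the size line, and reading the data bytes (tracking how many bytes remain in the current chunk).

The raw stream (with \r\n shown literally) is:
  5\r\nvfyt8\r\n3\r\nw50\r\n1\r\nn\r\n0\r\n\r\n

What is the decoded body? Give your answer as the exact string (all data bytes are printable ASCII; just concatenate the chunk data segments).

Chunk 1: stream[0..1]='5' size=0x5=5, data at stream[3..8]='vfyt8' -> body[0..5], body so far='vfyt8'
Chunk 2: stream[10..11]='3' size=0x3=3, data at stream[13..16]='w50' -> body[5..8], body so far='vfyt8w50'
Chunk 3: stream[18..19]='1' size=0x1=1, data at stream[21..22]='n' -> body[8..9], body so far='vfyt8w50n'
Chunk 4: stream[24..25]='0' size=0 (terminator). Final body='vfyt8w50n' (9 bytes)

Answer: vfyt8w50n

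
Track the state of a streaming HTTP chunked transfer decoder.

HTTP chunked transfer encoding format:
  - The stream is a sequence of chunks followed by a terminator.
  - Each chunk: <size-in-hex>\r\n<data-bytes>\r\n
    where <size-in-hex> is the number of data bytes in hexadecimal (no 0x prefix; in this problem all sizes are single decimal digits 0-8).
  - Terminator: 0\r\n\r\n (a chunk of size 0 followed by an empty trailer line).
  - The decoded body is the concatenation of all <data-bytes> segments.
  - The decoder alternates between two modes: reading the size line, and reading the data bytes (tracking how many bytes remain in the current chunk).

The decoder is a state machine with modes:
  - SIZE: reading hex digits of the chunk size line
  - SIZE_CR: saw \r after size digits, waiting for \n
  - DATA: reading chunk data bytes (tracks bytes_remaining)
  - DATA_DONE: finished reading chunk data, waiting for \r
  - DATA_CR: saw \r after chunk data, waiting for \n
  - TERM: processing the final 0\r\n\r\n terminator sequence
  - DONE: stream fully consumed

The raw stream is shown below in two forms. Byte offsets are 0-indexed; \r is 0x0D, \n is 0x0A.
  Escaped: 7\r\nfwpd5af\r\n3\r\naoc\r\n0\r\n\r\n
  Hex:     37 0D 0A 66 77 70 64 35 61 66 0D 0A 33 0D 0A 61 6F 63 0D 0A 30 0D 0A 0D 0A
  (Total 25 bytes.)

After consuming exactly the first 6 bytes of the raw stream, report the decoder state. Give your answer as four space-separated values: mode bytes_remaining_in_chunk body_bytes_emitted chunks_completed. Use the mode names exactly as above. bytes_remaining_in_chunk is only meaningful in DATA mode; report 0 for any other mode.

Answer: DATA 4 3 0

Derivation:
Byte 0 = '7': mode=SIZE remaining=0 emitted=0 chunks_done=0
Byte 1 = 0x0D: mode=SIZE_CR remaining=0 emitted=0 chunks_done=0
Byte 2 = 0x0A: mode=DATA remaining=7 emitted=0 chunks_done=0
Byte 3 = 'f': mode=DATA remaining=6 emitted=1 chunks_done=0
Byte 4 = 'w': mode=DATA remaining=5 emitted=2 chunks_done=0
Byte 5 = 'p': mode=DATA remaining=4 emitted=3 chunks_done=0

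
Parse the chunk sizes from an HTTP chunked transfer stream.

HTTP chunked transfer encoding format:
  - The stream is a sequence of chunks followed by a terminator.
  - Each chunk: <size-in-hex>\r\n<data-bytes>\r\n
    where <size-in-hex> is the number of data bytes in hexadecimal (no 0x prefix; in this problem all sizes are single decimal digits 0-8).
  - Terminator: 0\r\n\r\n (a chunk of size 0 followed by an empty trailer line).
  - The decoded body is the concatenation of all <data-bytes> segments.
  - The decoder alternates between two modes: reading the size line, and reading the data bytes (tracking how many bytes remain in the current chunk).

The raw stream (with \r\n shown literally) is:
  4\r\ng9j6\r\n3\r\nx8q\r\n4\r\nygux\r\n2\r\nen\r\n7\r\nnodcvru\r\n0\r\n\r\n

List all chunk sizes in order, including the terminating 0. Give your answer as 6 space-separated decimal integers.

Chunk 1: stream[0..1]='4' size=0x4=4, data at stream[3..7]='g9j6' -> body[0..4], body so far='g9j6'
Chunk 2: stream[9..10]='3' size=0x3=3, data at stream[12..15]='x8q' -> body[4..7], body so far='g9j6x8q'
Chunk 3: stream[17..18]='4' size=0x4=4, data at stream[20..24]='ygux' -> body[7..11], body so far='g9j6x8qygux'
Chunk 4: stream[26..27]='2' size=0x2=2, data at stream[29..31]='en' -> body[11..13], body so far='g9j6x8qyguxen'
Chunk 5: stream[33..34]='7' size=0x7=7, data at stream[36..43]='nodcvru' -> body[13..20], body so far='g9j6x8qyguxennodcvru'
Chunk 6: stream[45..46]='0' size=0 (terminator). Final body='g9j6x8qyguxennodcvru' (20 bytes)

Answer: 4 3 4 2 7 0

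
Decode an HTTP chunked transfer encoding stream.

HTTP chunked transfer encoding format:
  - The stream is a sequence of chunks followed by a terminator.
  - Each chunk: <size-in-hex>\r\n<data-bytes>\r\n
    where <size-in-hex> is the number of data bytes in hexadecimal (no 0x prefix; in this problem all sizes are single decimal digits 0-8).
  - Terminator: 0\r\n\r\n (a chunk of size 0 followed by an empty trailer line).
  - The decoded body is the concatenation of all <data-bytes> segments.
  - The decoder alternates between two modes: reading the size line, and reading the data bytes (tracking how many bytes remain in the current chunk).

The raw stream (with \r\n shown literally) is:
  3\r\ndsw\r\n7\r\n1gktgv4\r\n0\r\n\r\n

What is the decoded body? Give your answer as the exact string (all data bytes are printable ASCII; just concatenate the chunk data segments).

Chunk 1: stream[0..1]='3' size=0x3=3, data at stream[3..6]='dsw' -> body[0..3], body so far='dsw'
Chunk 2: stream[8..9]='7' size=0x7=7, data at stream[11..18]='1gktgv4' -> body[3..10], body so far='dsw1gktgv4'
Chunk 3: stream[20..21]='0' size=0 (terminator). Final body='dsw1gktgv4' (10 bytes)

Answer: dsw1gktgv4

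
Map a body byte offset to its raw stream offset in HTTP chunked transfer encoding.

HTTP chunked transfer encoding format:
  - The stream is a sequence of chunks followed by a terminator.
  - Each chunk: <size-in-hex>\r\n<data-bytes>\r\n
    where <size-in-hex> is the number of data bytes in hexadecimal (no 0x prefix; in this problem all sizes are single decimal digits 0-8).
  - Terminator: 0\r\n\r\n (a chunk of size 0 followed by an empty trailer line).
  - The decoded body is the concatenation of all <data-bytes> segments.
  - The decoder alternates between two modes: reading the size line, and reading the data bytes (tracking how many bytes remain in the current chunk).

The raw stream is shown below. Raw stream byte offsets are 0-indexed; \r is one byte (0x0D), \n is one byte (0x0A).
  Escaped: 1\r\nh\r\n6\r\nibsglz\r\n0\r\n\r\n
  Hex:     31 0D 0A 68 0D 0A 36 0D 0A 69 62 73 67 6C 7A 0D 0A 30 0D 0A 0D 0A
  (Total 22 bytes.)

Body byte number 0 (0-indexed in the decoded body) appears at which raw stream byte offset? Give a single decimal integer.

Answer: 3

Derivation:
Chunk 1: stream[0..1]='1' size=0x1=1, data at stream[3..4]='h' -> body[0..1], body so far='h'
Chunk 2: stream[6..7]='6' size=0x6=6, data at stream[9..15]='ibsglz' -> body[1..7], body so far='hibsglz'
Chunk 3: stream[17..18]='0' size=0 (terminator). Final body='hibsglz' (7 bytes)
Body byte 0 at stream offset 3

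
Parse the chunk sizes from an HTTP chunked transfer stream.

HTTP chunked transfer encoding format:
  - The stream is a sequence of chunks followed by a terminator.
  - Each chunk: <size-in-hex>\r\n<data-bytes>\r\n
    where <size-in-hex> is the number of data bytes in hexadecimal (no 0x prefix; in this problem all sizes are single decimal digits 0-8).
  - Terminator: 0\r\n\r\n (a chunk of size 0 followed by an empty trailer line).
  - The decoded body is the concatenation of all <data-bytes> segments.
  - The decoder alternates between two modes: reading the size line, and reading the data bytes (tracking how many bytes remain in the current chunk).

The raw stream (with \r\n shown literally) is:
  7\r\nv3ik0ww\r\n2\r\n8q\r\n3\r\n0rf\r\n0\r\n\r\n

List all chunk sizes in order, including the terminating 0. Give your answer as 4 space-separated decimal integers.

Chunk 1: stream[0..1]='7' size=0x7=7, data at stream[3..10]='v3ik0ww' -> body[0..7], body so far='v3ik0ww'
Chunk 2: stream[12..13]='2' size=0x2=2, data at stream[15..17]='8q' -> body[7..9], body so far='v3ik0ww8q'
Chunk 3: stream[19..20]='3' size=0x3=3, data at stream[22..25]='0rf' -> body[9..12], body so far='v3ik0ww8q0rf'
Chunk 4: stream[27..28]='0' size=0 (terminator). Final body='v3ik0ww8q0rf' (12 bytes)

Answer: 7 2 3 0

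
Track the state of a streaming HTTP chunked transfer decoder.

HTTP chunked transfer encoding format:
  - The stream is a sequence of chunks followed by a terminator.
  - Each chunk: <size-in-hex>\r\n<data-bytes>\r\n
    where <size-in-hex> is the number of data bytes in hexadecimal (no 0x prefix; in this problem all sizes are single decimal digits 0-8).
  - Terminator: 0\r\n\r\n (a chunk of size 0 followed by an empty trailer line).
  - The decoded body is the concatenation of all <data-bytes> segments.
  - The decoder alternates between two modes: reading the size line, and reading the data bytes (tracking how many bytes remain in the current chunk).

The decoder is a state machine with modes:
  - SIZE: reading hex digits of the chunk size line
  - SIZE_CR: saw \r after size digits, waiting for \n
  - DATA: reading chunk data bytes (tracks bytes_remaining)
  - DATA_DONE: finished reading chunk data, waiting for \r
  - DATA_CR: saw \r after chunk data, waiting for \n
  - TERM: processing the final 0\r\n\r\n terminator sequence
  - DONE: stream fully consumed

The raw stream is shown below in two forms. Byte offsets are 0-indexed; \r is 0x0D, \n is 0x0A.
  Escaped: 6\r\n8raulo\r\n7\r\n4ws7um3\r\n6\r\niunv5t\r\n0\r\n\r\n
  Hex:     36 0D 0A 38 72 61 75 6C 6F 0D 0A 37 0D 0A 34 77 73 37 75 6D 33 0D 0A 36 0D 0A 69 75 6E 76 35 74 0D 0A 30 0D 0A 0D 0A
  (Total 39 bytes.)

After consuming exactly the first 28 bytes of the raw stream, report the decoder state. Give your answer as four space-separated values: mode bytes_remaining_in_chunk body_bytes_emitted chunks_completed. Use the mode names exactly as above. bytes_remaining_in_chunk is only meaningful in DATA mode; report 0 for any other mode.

Answer: DATA 4 15 2

Derivation:
Byte 0 = '6': mode=SIZE remaining=0 emitted=0 chunks_done=0
Byte 1 = 0x0D: mode=SIZE_CR remaining=0 emitted=0 chunks_done=0
Byte 2 = 0x0A: mode=DATA remaining=6 emitted=0 chunks_done=0
Byte 3 = '8': mode=DATA remaining=5 emitted=1 chunks_done=0
Byte 4 = 'r': mode=DATA remaining=4 emitted=2 chunks_done=0
Byte 5 = 'a': mode=DATA remaining=3 emitted=3 chunks_done=0
Byte 6 = 'u': mode=DATA remaining=2 emitted=4 chunks_done=0
Byte 7 = 'l': mode=DATA remaining=1 emitted=5 chunks_done=0
Byte 8 = 'o': mode=DATA_DONE remaining=0 emitted=6 chunks_done=0
Byte 9 = 0x0D: mode=DATA_CR remaining=0 emitted=6 chunks_done=0
Byte 10 = 0x0A: mode=SIZE remaining=0 emitted=6 chunks_done=1
Byte 11 = '7': mode=SIZE remaining=0 emitted=6 chunks_done=1
Byte 12 = 0x0D: mode=SIZE_CR remaining=0 emitted=6 chunks_done=1
Byte 13 = 0x0A: mode=DATA remaining=7 emitted=6 chunks_done=1
Byte 14 = '4': mode=DATA remaining=6 emitted=7 chunks_done=1
Byte 15 = 'w': mode=DATA remaining=5 emitted=8 chunks_done=1
Byte 16 = 's': mode=DATA remaining=4 emitted=9 chunks_done=1
Byte 17 = '7': mode=DATA remaining=3 emitted=10 chunks_done=1
Byte 18 = 'u': mode=DATA remaining=2 emitted=11 chunks_done=1
Byte 19 = 'm': mode=DATA remaining=1 emitted=12 chunks_done=1
Byte 20 = '3': mode=DATA_DONE remaining=0 emitted=13 chunks_done=1
Byte 21 = 0x0D: mode=DATA_CR remaining=0 emitted=13 chunks_done=1
Byte 22 = 0x0A: mode=SIZE remaining=0 emitted=13 chunks_done=2
Byte 23 = '6': mode=SIZE remaining=0 emitted=13 chunks_done=2
Byte 24 = 0x0D: mode=SIZE_CR remaining=0 emitted=13 chunks_done=2
Byte 25 = 0x0A: mode=DATA remaining=6 emitted=13 chunks_done=2
Byte 26 = 'i': mode=DATA remaining=5 emitted=14 chunks_done=2
Byte 27 = 'u': mode=DATA remaining=4 emitted=15 chunks_done=2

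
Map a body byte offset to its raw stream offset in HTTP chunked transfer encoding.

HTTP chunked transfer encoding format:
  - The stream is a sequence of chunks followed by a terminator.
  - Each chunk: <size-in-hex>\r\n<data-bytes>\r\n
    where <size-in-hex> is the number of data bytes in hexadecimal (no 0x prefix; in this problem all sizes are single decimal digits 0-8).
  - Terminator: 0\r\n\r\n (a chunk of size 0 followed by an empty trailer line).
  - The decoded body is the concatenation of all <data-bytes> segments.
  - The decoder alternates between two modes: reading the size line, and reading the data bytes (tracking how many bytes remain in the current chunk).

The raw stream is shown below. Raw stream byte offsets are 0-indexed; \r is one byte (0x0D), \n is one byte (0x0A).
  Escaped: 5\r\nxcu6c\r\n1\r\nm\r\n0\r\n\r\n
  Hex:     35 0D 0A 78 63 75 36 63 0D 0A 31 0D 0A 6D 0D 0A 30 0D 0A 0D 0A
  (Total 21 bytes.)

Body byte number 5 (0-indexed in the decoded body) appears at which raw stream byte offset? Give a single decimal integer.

Answer: 13

Derivation:
Chunk 1: stream[0..1]='5' size=0x5=5, data at stream[3..8]='xcu6c' -> body[0..5], body so far='xcu6c'
Chunk 2: stream[10..11]='1' size=0x1=1, data at stream[13..14]='m' -> body[5..6], body so far='xcu6cm'
Chunk 3: stream[16..17]='0' size=0 (terminator). Final body='xcu6cm' (6 bytes)
Body byte 5 at stream offset 13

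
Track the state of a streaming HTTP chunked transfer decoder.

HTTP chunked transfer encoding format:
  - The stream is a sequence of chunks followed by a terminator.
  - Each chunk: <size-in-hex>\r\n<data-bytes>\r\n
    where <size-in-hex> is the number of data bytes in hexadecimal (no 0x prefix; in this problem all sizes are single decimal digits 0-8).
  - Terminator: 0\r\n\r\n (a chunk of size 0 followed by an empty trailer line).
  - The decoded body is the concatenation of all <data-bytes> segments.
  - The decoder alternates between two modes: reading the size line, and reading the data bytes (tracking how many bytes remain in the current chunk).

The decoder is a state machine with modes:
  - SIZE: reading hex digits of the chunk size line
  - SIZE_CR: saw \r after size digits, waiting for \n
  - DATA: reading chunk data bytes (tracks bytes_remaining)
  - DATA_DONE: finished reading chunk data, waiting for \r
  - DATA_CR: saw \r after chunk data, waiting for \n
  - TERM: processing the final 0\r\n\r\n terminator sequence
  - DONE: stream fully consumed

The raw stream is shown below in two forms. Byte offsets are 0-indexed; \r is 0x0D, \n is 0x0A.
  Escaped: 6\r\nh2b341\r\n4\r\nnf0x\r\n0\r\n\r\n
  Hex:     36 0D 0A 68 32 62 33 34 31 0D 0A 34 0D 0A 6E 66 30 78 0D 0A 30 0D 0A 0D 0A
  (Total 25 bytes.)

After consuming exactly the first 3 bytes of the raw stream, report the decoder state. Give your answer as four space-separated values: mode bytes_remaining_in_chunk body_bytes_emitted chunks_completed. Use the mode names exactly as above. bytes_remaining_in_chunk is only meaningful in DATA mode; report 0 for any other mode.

Byte 0 = '6': mode=SIZE remaining=0 emitted=0 chunks_done=0
Byte 1 = 0x0D: mode=SIZE_CR remaining=0 emitted=0 chunks_done=0
Byte 2 = 0x0A: mode=DATA remaining=6 emitted=0 chunks_done=0

Answer: DATA 6 0 0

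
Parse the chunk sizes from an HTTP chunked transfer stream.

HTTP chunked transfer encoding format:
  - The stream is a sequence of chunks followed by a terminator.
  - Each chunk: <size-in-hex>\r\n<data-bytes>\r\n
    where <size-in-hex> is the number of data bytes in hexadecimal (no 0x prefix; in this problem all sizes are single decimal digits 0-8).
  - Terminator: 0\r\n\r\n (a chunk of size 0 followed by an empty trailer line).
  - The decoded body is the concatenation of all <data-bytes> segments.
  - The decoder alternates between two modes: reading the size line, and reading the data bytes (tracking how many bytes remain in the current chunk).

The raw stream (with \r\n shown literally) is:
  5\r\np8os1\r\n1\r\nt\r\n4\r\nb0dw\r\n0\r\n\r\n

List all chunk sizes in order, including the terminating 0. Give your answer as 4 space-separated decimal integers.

Answer: 5 1 4 0

Derivation:
Chunk 1: stream[0..1]='5' size=0x5=5, data at stream[3..8]='p8os1' -> body[0..5], body so far='p8os1'
Chunk 2: stream[10..11]='1' size=0x1=1, data at stream[13..14]='t' -> body[5..6], body so far='p8os1t'
Chunk 3: stream[16..17]='4' size=0x4=4, data at stream[19..23]='b0dw' -> body[6..10], body so far='p8os1tb0dw'
Chunk 4: stream[25..26]='0' size=0 (terminator). Final body='p8os1tb0dw' (10 bytes)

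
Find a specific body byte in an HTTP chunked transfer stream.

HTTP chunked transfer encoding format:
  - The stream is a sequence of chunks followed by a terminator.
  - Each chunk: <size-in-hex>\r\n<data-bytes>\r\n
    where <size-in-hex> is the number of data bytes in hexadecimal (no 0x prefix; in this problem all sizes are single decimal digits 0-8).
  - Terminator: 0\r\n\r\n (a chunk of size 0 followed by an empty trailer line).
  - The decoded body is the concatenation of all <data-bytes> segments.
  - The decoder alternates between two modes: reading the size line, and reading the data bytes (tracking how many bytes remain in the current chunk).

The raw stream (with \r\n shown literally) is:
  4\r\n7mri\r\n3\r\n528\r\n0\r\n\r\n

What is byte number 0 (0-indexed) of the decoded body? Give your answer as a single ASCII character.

Answer: 7

Derivation:
Chunk 1: stream[0..1]='4' size=0x4=4, data at stream[3..7]='7mri' -> body[0..4], body so far='7mri'
Chunk 2: stream[9..10]='3' size=0x3=3, data at stream[12..15]='528' -> body[4..7], body so far='7mri528'
Chunk 3: stream[17..18]='0' size=0 (terminator). Final body='7mri528' (7 bytes)
Body byte 0 = '7'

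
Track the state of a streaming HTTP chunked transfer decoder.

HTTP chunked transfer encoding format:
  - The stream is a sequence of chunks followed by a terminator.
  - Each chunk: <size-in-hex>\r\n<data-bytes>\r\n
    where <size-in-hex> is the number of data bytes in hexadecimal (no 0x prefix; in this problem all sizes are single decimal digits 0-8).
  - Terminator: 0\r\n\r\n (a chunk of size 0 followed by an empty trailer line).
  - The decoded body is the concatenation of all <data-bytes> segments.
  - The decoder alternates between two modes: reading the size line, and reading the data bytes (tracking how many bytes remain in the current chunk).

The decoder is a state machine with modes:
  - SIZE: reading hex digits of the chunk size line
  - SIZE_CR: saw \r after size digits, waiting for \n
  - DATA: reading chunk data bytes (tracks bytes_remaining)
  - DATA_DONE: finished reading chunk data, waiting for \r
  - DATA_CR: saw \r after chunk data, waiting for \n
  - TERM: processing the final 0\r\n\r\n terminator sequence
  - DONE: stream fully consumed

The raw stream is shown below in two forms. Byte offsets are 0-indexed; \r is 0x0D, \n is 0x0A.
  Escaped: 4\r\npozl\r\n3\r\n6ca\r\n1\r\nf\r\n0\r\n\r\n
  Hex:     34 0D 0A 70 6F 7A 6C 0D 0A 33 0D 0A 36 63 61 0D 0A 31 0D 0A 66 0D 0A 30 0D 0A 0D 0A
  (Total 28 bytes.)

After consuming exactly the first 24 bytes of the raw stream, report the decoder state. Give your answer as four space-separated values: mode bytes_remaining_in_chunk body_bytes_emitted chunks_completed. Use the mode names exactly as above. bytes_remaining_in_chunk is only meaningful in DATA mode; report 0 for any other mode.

Byte 0 = '4': mode=SIZE remaining=0 emitted=0 chunks_done=0
Byte 1 = 0x0D: mode=SIZE_CR remaining=0 emitted=0 chunks_done=0
Byte 2 = 0x0A: mode=DATA remaining=4 emitted=0 chunks_done=0
Byte 3 = 'p': mode=DATA remaining=3 emitted=1 chunks_done=0
Byte 4 = 'o': mode=DATA remaining=2 emitted=2 chunks_done=0
Byte 5 = 'z': mode=DATA remaining=1 emitted=3 chunks_done=0
Byte 6 = 'l': mode=DATA_DONE remaining=0 emitted=4 chunks_done=0
Byte 7 = 0x0D: mode=DATA_CR remaining=0 emitted=4 chunks_done=0
Byte 8 = 0x0A: mode=SIZE remaining=0 emitted=4 chunks_done=1
Byte 9 = '3': mode=SIZE remaining=0 emitted=4 chunks_done=1
Byte 10 = 0x0D: mode=SIZE_CR remaining=0 emitted=4 chunks_done=1
Byte 11 = 0x0A: mode=DATA remaining=3 emitted=4 chunks_done=1
Byte 12 = '6': mode=DATA remaining=2 emitted=5 chunks_done=1
Byte 13 = 'c': mode=DATA remaining=1 emitted=6 chunks_done=1
Byte 14 = 'a': mode=DATA_DONE remaining=0 emitted=7 chunks_done=1
Byte 15 = 0x0D: mode=DATA_CR remaining=0 emitted=7 chunks_done=1
Byte 16 = 0x0A: mode=SIZE remaining=0 emitted=7 chunks_done=2
Byte 17 = '1': mode=SIZE remaining=0 emitted=7 chunks_done=2
Byte 18 = 0x0D: mode=SIZE_CR remaining=0 emitted=7 chunks_done=2
Byte 19 = 0x0A: mode=DATA remaining=1 emitted=7 chunks_done=2
Byte 20 = 'f': mode=DATA_DONE remaining=0 emitted=8 chunks_done=2
Byte 21 = 0x0D: mode=DATA_CR remaining=0 emitted=8 chunks_done=2
Byte 22 = 0x0A: mode=SIZE remaining=0 emitted=8 chunks_done=3
Byte 23 = '0': mode=SIZE remaining=0 emitted=8 chunks_done=3

Answer: SIZE 0 8 3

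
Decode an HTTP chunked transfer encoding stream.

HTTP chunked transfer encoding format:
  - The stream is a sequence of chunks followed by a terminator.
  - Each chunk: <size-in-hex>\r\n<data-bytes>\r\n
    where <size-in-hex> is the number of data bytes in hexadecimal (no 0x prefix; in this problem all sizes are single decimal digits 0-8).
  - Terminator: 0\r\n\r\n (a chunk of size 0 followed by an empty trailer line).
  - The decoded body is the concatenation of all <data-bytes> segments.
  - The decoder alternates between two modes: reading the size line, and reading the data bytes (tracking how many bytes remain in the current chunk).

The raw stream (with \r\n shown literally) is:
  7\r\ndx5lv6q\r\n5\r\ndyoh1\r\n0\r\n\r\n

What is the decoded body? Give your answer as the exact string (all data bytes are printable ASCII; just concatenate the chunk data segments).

Chunk 1: stream[0..1]='7' size=0x7=7, data at stream[3..10]='dx5lv6q' -> body[0..7], body so far='dx5lv6q'
Chunk 2: stream[12..13]='5' size=0x5=5, data at stream[15..20]='dyoh1' -> body[7..12], body so far='dx5lv6qdyoh1'
Chunk 3: stream[22..23]='0' size=0 (terminator). Final body='dx5lv6qdyoh1' (12 bytes)

Answer: dx5lv6qdyoh1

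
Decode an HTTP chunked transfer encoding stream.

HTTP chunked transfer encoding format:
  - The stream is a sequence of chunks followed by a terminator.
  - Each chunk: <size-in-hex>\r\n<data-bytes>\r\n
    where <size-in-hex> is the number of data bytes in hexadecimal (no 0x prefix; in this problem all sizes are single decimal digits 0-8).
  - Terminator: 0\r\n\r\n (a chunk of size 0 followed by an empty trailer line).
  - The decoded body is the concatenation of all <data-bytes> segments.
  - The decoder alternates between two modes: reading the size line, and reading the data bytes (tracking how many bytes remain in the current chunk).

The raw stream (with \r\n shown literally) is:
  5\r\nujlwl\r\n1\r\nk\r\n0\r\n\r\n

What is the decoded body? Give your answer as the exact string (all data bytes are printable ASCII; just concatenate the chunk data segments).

Chunk 1: stream[0..1]='5' size=0x5=5, data at stream[3..8]='ujlwl' -> body[0..5], body so far='ujlwl'
Chunk 2: stream[10..11]='1' size=0x1=1, data at stream[13..14]='k' -> body[5..6], body so far='ujlwlk'
Chunk 3: stream[16..17]='0' size=0 (terminator). Final body='ujlwlk' (6 bytes)

Answer: ujlwlk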